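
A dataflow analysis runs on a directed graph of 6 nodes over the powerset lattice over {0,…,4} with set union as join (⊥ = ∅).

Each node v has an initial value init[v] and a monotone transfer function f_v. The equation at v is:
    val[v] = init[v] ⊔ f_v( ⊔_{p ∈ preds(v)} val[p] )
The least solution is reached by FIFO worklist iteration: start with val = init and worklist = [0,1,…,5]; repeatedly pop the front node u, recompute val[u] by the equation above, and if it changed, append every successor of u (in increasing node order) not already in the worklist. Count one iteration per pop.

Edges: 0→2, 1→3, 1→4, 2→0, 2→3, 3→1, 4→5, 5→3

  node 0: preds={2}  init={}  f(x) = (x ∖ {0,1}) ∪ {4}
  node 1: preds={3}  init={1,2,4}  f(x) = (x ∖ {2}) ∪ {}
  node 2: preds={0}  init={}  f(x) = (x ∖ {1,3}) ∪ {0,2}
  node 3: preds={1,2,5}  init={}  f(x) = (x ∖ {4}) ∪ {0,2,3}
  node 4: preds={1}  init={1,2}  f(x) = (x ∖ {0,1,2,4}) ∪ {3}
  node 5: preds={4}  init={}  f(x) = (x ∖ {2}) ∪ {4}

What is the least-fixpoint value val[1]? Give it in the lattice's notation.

Iteration log — 11 steps:
  step 1. node 0  ⊔preds={}  new={4}  old={}  +wl: 
  step 2. node 1  ⊔preds={}  new={1,2,4}  stable
  step 3. node 2  ⊔preds={4}  new={0,2,4}  old={}  +wl: 0
  step 4. node 3  ⊔preds={0,1,2,4}  new={0,1,2,3}  old={}  +wl: 1
  step 5. node 4  ⊔preds={1,2,4}  new={1,2,3}  old={1,2}  +wl: 
  step 6. node 5  ⊔preds={1,2,3}  new={1,3,4}  old={}  +wl: 3
  step 7. node 0  ⊔preds={0,2,4}  new={2,4}  old={4}  +wl: 2
  step 8. node 1  ⊔preds={0,1,2,3}  new={0,1,2,3,4}  old={1,2,4}  +wl: 4
  step 9. node 3  ⊔preds={0,1,2,3,4}  new={0,1,2,3}  stable
  step 10. node 2  ⊔preds={2,4}  new={0,2,4}  stable
  step 11. node 4  ⊔preds={0,1,2,3,4}  new={1,2,3}  stable

Least fixpoint reached:
  node 0: {2,4}
  node 1: {0,1,2,3,4}
  node 2: {0,2,4}
  node 3: {0,1,2,3}
  node 4: {1,2,3}
  node 5: {1,3,4}

{0,1,2,3,4}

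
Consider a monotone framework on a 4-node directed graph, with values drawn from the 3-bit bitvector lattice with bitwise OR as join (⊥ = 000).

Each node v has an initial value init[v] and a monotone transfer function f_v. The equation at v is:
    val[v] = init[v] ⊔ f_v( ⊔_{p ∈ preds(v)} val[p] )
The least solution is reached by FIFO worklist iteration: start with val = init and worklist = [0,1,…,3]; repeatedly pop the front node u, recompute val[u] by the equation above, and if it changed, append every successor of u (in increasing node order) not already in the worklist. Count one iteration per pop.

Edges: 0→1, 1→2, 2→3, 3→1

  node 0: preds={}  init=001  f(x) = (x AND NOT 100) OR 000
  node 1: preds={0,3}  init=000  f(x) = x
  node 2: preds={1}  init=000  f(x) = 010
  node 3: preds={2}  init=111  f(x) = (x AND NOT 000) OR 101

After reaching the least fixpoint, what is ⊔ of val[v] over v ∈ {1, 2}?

Trace (4 dequeues):
  [1] u=0 | in 000 | out 001 | ==
  [2] u=1 | in 111 | out 111 | prev 000 | push {}
  [3] u=2 | in 111 | out 010 | prev 000 | push {}
  [4] u=3 | in 010 | out 111 | ==

Converged values:
  [0] 001
  [1] 111
  [2] 010
  [3] 111

111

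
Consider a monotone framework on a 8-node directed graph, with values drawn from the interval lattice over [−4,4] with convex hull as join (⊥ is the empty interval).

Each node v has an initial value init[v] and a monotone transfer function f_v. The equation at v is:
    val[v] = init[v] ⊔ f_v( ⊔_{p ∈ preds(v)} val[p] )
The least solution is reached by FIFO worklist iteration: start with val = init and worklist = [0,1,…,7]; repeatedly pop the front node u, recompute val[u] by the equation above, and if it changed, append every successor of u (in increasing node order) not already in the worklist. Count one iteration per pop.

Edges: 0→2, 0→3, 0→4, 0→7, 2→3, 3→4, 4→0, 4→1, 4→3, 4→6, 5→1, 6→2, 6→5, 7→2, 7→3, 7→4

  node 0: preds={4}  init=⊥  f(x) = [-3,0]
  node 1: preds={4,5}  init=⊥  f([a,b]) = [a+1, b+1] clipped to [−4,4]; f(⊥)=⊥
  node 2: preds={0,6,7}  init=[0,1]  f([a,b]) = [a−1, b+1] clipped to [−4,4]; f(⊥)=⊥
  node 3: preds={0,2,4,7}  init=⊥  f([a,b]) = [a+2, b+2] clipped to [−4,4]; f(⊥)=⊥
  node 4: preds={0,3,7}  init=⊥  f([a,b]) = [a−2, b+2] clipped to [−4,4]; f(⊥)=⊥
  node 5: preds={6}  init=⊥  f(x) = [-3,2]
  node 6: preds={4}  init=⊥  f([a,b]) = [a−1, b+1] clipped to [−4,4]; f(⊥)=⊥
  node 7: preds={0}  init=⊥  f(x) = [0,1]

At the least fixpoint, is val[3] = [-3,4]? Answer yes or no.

Iteration log — 15 steps:
  step 1. node 0  ⊔preds=⊥  new=[-3,0]  old=⊥  +wl: 
  step 2. node 1  ⊔preds=⊥  new=⊥  stable
  step 3. node 2  ⊔preds=[-3,0]  new=[-4,1]  old=[0,1]  +wl: 
  step 4. node 3  ⊔preds=[-4,1]  new=[-2,3]  old=⊥  +wl: 
  step 5. node 4  ⊔preds=[-3,3]  new=[-4,4]  old=⊥  +wl: 0,1,3
  step 6. node 5  ⊔preds=⊥  new=[-3,2]  old=⊥  +wl: 
  step 7. node 6  ⊔preds=[-4,4]  new=[-4,4]  old=⊥  +wl: 2,5
  step 8. node 7  ⊔preds=[-3,0]  new=[0,1]  old=⊥  +wl: 4
  step 9. node 0  ⊔preds=[-4,4]  new=[-3,0]  stable
  step 10. node 1  ⊔preds=[-4,4]  new=[-3,4]  old=⊥  +wl: 
  step 11. node 3  ⊔preds=[-4,4]  new=[-2,4]  old=[-2,3]  +wl: 
  step 12. node 2  ⊔preds=[-4,4]  new=[-4,4]  old=[-4,1]  +wl: 3
  step 13. node 5  ⊔preds=[-4,4]  new=[-3,2]  stable
  step 14. node 4  ⊔preds=[-3,4]  new=[-4,4]  stable
  step 15. node 3  ⊔preds=[-4,4]  new=[-2,4]  stable

Least fixpoint reached:
  node 0: [-3,0]
  node 1: [-3,4]
  node 2: [-4,4]
  node 3: [-2,4]
  node 4: [-4,4]
  node 5: [-3,2]
  node 6: [-4,4]
  node 7: [0,1]

no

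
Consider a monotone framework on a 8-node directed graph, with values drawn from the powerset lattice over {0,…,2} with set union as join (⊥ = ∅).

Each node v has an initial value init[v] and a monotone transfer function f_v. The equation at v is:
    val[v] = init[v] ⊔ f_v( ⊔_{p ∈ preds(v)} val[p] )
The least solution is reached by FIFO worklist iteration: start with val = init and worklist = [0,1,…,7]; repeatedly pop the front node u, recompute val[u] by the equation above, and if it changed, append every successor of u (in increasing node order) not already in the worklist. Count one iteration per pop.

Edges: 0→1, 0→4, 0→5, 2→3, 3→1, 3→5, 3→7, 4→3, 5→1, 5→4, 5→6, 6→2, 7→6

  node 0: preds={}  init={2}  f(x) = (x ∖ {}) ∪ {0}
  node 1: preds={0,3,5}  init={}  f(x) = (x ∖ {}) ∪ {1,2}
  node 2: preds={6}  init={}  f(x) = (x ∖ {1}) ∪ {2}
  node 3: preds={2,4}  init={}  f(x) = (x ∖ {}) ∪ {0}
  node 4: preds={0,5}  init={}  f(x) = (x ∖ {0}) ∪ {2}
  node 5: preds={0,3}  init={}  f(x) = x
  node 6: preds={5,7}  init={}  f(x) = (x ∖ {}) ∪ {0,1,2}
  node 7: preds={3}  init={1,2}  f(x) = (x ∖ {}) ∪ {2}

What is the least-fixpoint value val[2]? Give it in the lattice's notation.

Iteration log — 14 steps:
  step 1. node 0  ⊔preds={}  new={0,2}  old={2}  +wl: 
  step 2. node 1  ⊔preds={0,2}  new={0,1,2}  old={}  +wl: 
  step 3. node 2  ⊔preds={}  new={2}  old={}  +wl: 
  step 4. node 3  ⊔preds={2}  new={0,2}  old={}  +wl: 1
  step 5. node 4  ⊔preds={0,2}  new={2}  old={}  +wl: 3
  step 6. node 5  ⊔preds={0,2}  new={0,2}  old={}  +wl: 4
  step 7. node 6  ⊔preds={0,1,2}  new={0,1,2}  old={}  +wl: 2
  step 8. node 7  ⊔preds={0,2}  new={0,1,2}  old={1,2}  +wl: 6
  step 9. node 1  ⊔preds={0,2}  new={0,1,2}  stable
  step 10. node 3  ⊔preds={2}  new={0,2}  stable
  step 11. node 4  ⊔preds={0,2}  new={2}  stable
  step 12. node 2  ⊔preds={0,1,2}  new={0,2}  old={2}  +wl: 3
  step 13. node 6  ⊔preds={0,1,2}  new={0,1,2}  stable
  step 14. node 3  ⊔preds={0,2}  new={0,2}  stable

Least fixpoint reached:
  node 0: {0,2}
  node 1: {0,1,2}
  node 2: {0,2}
  node 3: {0,2}
  node 4: {2}
  node 5: {0,2}
  node 6: {0,1,2}
  node 7: {0,1,2}

{0,2}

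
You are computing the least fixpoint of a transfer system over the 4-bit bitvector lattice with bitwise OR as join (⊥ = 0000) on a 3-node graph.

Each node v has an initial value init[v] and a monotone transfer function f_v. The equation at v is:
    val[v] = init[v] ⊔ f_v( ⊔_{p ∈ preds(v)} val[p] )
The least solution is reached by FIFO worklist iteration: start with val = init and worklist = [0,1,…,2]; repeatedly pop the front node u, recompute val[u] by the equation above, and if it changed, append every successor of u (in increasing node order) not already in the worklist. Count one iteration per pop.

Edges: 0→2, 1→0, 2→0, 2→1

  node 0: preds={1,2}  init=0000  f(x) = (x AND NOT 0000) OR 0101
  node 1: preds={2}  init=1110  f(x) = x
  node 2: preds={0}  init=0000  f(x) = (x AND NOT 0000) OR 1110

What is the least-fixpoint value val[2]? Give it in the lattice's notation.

Trace (6 dequeues):
  [1] u=0 | in 1110 | out 1111 | prev 0000 | push {}
  [2] u=1 | in 0000 | out 1110 | ==
  [3] u=2 | in 1111 | out 1111 | prev 0000 | push {0,1}
  [4] u=0 | in 1111 | out 1111 | ==
  [5] u=1 | in 1111 | out 1111 | prev 1110 | push {0}
  [6] u=0 | in 1111 | out 1111 | ==

Converged values:
  [0] 1111
  [1] 1111
  [2] 1111

1111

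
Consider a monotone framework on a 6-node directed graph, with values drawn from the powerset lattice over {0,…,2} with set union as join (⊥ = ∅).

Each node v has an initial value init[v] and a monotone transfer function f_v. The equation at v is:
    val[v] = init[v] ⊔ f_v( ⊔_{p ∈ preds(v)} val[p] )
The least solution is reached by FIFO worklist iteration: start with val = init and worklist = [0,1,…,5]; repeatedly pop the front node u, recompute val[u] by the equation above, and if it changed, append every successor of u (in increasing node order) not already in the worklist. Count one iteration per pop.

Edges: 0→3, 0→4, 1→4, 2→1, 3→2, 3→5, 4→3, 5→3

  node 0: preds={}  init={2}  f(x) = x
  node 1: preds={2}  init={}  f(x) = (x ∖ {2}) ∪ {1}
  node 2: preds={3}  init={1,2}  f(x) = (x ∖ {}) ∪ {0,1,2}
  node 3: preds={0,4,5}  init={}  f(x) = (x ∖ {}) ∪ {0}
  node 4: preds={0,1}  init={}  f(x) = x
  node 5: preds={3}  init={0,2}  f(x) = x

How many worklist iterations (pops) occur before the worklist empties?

Trace (13 dequeues):
  [1] u=0 | in {} | out {2} | ==
  [2] u=1 | in {1,2} | out {1} | prev {} | push {}
  [3] u=2 | in {} | out {0,1,2} | prev {1,2} | push {1}
  [4] u=3 | in {0,2} | out {0,2} | prev {} | push {2}
  [5] u=4 | in {1,2} | out {1,2} | prev {} | push {3}
  [6] u=5 | in {0,2} | out {0,2} | ==
  [7] u=1 | in {0,1,2} | out {0,1} | prev {1} | push {4}
  [8] u=2 | in {0,2} | out {0,1,2} | ==
  [9] u=3 | in {0,1,2} | out {0,1,2} | prev {0,2} | push {2,5}
  [10] u=4 | in {0,1,2} | out {0,1,2} | prev {1,2} | push {3}
  [11] u=2 | in {0,1,2} | out {0,1,2} | ==
  [12] u=5 | in {0,1,2} | out {0,1,2} | prev {0,2} | push {}
  [13] u=3 | in {0,1,2} | out {0,1,2} | ==

Converged values:
  [0] {2}
  [1] {0,1}
  [2] {0,1,2}
  [3] {0,1,2}
  [4] {0,1,2}
  [5] {0,1,2}

13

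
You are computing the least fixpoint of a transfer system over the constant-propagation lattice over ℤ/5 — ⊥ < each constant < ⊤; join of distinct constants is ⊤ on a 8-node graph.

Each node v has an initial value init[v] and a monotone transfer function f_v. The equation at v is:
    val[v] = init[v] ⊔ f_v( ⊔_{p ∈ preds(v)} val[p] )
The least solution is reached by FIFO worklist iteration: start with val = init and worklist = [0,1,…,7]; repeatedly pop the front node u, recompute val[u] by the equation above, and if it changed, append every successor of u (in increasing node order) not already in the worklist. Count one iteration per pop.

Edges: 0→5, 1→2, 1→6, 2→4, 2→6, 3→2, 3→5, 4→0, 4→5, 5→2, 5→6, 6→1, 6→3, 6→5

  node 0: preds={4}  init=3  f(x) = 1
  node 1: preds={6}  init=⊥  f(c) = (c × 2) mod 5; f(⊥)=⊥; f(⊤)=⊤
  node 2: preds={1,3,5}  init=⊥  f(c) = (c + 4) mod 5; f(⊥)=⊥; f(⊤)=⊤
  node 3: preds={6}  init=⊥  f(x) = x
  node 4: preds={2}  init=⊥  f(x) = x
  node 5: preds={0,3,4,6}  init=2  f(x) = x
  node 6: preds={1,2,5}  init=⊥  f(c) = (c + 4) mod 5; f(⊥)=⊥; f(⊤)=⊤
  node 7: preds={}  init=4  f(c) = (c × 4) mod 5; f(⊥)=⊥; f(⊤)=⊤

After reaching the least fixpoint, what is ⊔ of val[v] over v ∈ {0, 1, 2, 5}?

Trace (18 dequeues):
  [1] u=0 | in ⊥ | out ⊤ | prev 3 | push {}
  [2] u=1 | in ⊥ | out ⊥ | ==
  [3] u=2 | in 2 | out 1 | prev ⊥ | push {}
  [4] u=3 | in ⊥ | out ⊥ | ==
  [5] u=4 | in 1 | out 1 | prev ⊥ | push {0}
  [6] u=5 | in ⊤ | out ⊤ | prev 2 | push {2}
  [7] u=6 | in ⊤ | out ⊤ | prev ⊥ | push {1,3,5}
  [8] u=7 | in ⊥ | out 4 | ==
  [9] u=0 | in 1 | out ⊤ | ==
  [10] u=2 | in ⊤ | out ⊤ | prev 1 | push {4,6}
  [11] u=1 | in ⊤ | out ⊤ | prev ⊥ | push {2}
  [12] u=3 | in ⊤ | out ⊤ | prev ⊥ | push {}
  [13] u=5 | in ⊤ | out ⊤ | ==
  [14] u=4 | in ⊤ | out ⊤ | prev 1 | push {0,5}
  [15] u=6 | in ⊤ | out ⊤ | ==
  [16] u=2 | in ⊤ | out ⊤ | ==
  [17] u=0 | in ⊤ | out ⊤ | ==
  [18] u=5 | in ⊤ | out ⊤ | ==

Converged values:
  [0] ⊤
  [1] ⊤
  [2] ⊤
  [3] ⊤
  [4] ⊤
  [5] ⊤
  [6] ⊤
  [7] 4

⊤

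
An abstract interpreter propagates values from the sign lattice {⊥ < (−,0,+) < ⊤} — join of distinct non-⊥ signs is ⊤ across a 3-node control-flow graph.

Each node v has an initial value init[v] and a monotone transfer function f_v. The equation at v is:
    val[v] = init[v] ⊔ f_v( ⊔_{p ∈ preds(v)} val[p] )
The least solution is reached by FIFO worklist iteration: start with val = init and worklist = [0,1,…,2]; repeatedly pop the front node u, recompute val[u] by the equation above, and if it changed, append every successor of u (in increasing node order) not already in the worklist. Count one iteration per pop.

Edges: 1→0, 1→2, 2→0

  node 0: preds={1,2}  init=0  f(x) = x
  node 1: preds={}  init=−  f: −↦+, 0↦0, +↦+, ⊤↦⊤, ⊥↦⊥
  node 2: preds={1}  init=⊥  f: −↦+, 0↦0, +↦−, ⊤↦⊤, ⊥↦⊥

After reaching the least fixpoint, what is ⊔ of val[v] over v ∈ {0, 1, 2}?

⊤

Worklist (4 pops):
  #1 pop 0: in=− → ⊤ (was 0); enqueue []
  #2 pop 1: in=⊥ → − (no change)
  #3 pop 2: in=− → + (was ⊥); enqueue [0]
  #4 pop 0: in=⊤ → ⊤ (no change)

Fixpoint:
  val[0] = ⊤
  val[1] = −
  val[2] = +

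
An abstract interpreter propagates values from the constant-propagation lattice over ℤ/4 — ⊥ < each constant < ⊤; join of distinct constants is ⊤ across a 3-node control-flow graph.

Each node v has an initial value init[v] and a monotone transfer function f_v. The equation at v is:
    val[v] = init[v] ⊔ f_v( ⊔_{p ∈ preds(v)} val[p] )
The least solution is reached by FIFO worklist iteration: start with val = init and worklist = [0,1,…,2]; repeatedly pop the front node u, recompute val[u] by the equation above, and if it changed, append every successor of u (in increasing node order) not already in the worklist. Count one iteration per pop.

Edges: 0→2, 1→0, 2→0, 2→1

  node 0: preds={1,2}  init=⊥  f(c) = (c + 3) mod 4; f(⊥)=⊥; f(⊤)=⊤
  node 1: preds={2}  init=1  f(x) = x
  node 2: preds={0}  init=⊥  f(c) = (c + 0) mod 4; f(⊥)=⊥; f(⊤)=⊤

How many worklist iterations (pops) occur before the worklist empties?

Iteration log — 8 steps:
  step 1. node 0  ⊔preds=1  new=0  old=⊥  +wl: 
  step 2. node 1  ⊔preds=⊥  new=1  stable
  step 3. node 2  ⊔preds=0  new=0  old=⊥  +wl: 0,1
  step 4. node 0  ⊔preds=⊤  new=⊤  old=0  +wl: 2
  step 5. node 1  ⊔preds=0  new=⊤  old=1  +wl: 0
  step 6. node 2  ⊔preds=⊤  new=⊤  old=0  +wl: 1
  step 7. node 0  ⊔preds=⊤  new=⊤  stable
  step 8. node 1  ⊔preds=⊤  new=⊤  stable

Least fixpoint reached:
  node 0: ⊤
  node 1: ⊤
  node 2: ⊤

8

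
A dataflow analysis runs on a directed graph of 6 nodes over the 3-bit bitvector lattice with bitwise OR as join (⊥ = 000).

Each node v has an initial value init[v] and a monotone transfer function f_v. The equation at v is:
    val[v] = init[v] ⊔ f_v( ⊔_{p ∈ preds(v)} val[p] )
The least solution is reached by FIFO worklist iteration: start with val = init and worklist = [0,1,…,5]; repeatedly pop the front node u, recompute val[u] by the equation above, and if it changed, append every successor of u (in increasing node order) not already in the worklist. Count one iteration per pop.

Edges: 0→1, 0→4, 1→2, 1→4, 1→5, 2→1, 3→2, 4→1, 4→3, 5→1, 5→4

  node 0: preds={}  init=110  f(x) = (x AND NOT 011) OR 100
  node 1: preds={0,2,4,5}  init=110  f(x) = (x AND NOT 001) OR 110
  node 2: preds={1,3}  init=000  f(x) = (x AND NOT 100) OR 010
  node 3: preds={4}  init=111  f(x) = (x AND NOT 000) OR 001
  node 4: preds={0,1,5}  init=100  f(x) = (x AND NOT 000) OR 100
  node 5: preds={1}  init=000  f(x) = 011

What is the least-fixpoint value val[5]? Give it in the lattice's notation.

011

Worklist (11 pops):
  #1 pop 0: in=000 → 110 (no change)
  #2 pop 1: in=110 → 110 (no change)
  #3 pop 2: in=111 → 011 (was 000); enqueue [1]
  #4 pop 3: in=100 → 111 (no change)
  #5 pop 4: in=110 → 110 (was 100); enqueue [3]
  #6 pop 5: in=110 → 011 (was 000); enqueue [4]
  #7 pop 1: in=111 → 110 (no change)
  #8 pop 3: in=110 → 111 (no change)
  #9 pop 4: in=111 → 111 (was 110); enqueue [1,3]
  #10 pop 1: in=111 → 110 (no change)
  #11 pop 3: in=111 → 111 (no change)

Fixpoint:
  val[0] = 110
  val[1] = 110
  val[2] = 011
  val[3] = 111
  val[4] = 111
  val[5] = 011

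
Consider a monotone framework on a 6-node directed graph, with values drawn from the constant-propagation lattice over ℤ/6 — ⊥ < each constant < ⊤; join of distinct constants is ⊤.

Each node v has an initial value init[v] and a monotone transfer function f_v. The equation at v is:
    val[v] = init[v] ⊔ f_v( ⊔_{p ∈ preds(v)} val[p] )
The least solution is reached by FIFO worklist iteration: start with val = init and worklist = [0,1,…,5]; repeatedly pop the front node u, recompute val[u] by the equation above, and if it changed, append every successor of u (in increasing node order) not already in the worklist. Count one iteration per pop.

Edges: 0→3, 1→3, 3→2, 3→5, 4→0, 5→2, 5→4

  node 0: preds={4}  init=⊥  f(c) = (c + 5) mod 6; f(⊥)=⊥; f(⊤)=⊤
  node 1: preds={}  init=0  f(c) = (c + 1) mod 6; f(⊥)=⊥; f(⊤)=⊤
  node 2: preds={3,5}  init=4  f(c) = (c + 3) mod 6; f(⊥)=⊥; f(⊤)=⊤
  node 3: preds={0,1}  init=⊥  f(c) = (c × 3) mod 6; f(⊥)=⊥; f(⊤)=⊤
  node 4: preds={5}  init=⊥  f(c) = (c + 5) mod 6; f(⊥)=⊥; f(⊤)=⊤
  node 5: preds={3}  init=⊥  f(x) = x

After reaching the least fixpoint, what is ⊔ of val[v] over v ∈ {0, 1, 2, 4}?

Worklist (16 pops):
  #1 pop 0: in=⊥ → ⊥ (no change)
  #2 pop 1: in=⊥ → 0 (no change)
  #3 pop 2: in=⊥ → 4 (no change)
  #4 pop 3: in=0 → 0 (was ⊥); enqueue [2]
  #5 pop 4: in=⊥ → ⊥ (no change)
  #6 pop 5: in=0 → 0 (was ⊥); enqueue [4]
  #7 pop 2: in=0 → ⊤ (was 4); enqueue []
  #8 pop 4: in=0 → 5 (was ⊥); enqueue [0]
  #9 pop 0: in=5 → 4 (was ⊥); enqueue [3]
  #10 pop 3: in=⊤ → ⊤ (was 0); enqueue [2,5]
  #11 pop 2: in=⊤ → ⊤ (no change)
  #12 pop 5: in=⊤ → ⊤ (was 0); enqueue [2,4]
  #13 pop 2: in=⊤ → ⊤ (no change)
  #14 pop 4: in=⊤ → ⊤ (was 5); enqueue [0]
  #15 pop 0: in=⊤ → ⊤ (was 4); enqueue [3]
  #16 pop 3: in=⊤ → ⊤ (no change)

Fixpoint:
  val[0] = ⊤
  val[1] = 0
  val[2] = ⊤
  val[3] = ⊤
  val[4] = ⊤
  val[5] = ⊤

⊤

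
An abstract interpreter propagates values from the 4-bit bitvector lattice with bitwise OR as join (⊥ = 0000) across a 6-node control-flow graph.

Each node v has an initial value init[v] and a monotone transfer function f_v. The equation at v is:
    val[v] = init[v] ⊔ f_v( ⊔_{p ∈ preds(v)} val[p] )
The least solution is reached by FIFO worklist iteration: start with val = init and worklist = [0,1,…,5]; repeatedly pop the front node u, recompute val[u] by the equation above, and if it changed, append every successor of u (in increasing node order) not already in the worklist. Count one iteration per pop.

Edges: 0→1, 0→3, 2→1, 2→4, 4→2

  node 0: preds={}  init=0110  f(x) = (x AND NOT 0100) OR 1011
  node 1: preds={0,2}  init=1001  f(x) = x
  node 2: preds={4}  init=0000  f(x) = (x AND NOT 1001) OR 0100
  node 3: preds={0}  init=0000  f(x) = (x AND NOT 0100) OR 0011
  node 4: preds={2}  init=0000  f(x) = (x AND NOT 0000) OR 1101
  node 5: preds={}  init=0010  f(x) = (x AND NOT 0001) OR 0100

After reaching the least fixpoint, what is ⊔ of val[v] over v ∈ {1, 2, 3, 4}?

Worklist (8 pops):
  #1 pop 0: in=0000 → 1111 (was 0110); enqueue []
  #2 pop 1: in=1111 → 1111 (was 1001); enqueue []
  #3 pop 2: in=0000 → 0100 (was 0000); enqueue [1]
  #4 pop 3: in=1111 → 1011 (was 0000); enqueue []
  #5 pop 4: in=0100 → 1101 (was 0000); enqueue [2]
  #6 pop 5: in=0000 → 0110 (was 0010); enqueue []
  #7 pop 1: in=1111 → 1111 (no change)
  #8 pop 2: in=1101 → 0100 (no change)

Fixpoint:
  val[0] = 1111
  val[1] = 1111
  val[2] = 0100
  val[3] = 1011
  val[4] = 1101
  val[5] = 0110

1111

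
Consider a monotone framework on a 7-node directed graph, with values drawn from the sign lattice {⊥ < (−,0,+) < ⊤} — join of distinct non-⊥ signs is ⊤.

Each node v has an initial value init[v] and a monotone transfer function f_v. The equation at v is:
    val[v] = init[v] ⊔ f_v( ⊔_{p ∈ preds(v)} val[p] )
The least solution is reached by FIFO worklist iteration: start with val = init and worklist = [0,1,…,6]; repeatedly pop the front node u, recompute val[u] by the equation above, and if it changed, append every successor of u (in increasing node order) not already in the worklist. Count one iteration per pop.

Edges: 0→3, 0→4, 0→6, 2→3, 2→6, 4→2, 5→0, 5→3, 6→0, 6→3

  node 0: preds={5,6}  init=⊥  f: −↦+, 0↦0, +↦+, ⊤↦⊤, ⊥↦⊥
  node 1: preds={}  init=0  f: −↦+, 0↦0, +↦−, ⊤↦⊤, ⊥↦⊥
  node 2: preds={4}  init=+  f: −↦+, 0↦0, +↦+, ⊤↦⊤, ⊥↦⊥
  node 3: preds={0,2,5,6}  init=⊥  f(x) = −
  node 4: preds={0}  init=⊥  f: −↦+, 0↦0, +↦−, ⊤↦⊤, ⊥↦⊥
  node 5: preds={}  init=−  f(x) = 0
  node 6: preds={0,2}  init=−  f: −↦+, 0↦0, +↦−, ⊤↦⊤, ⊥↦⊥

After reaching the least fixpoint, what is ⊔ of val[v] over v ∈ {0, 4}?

⊤

Trace (16 dequeues):
  [1] u=0 | in − | out + | prev ⊥ | push {}
  [2] u=1 | in ⊥ | out 0 | ==
  [3] u=2 | in ⊥ | out + | ==
  [4] u=3 | in ⊤ | out − | prev ⊥ | push {}
  [5] u=4 | in + | out − | prev ⊥ | push {2}
  [6] u=5 | in ⊥ | out ⊤ | prev − | push {0,3}
  [7] u=6 | in + | out − | ==
  [8] u=2 | in − | out + | ==
  [9] u=0 | in ⊤ | out ⊤ | prev + | push {4,6}
  [10] u=3 | in ⊤ | out − | ==
  [11] u=4 | in ⊤ | out ⊤ | prev − | push {2}
  [12] u=6 | in ⊤ | out ⊤ | prev − | push {0,3}
  [13] u=2 | in ⊤ | out ⊤ | prev + | push {6}
  [14] u=0 | in ⊤ | out ⊤ | ==
  [15] u=3 | in ⊤ | out − | ==
  [16] u=6 | in ⊤ | out ⊤ | ==

Converged values:
  [0] ⊤
  [1] 0
  [2] ⊤
  [3] −
  [4] ⊤
  [5] ⊤
  [6] ⊤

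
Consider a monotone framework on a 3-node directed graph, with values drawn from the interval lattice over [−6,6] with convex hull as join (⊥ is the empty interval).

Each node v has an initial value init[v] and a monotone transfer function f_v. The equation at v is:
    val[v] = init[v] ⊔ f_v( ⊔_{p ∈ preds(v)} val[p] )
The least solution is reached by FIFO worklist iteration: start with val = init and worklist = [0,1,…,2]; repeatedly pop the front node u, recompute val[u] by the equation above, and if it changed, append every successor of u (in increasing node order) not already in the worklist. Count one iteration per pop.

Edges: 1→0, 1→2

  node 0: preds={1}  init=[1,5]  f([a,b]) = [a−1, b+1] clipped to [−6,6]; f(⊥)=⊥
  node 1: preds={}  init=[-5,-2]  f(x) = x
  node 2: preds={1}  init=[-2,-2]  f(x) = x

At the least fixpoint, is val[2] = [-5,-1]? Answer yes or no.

no

Iteration log — 3 steps:
  step 1. node 0  ⊔preds=[-5,-2]  new=[-6,5]  old=[1,5]  +wl: 
  step 2. node 1  ⊔preds=⊥  new=[-5,-2]  stable
  step 3. node 2  ⊔preds=[-5,-2]  new=[-5,-2]  old=[-2,-2]  +wl: 

Least fixpoint reached:
  node 0: [-6,5]
  node 1: [-5,-2]
  node 2: [-5,-2]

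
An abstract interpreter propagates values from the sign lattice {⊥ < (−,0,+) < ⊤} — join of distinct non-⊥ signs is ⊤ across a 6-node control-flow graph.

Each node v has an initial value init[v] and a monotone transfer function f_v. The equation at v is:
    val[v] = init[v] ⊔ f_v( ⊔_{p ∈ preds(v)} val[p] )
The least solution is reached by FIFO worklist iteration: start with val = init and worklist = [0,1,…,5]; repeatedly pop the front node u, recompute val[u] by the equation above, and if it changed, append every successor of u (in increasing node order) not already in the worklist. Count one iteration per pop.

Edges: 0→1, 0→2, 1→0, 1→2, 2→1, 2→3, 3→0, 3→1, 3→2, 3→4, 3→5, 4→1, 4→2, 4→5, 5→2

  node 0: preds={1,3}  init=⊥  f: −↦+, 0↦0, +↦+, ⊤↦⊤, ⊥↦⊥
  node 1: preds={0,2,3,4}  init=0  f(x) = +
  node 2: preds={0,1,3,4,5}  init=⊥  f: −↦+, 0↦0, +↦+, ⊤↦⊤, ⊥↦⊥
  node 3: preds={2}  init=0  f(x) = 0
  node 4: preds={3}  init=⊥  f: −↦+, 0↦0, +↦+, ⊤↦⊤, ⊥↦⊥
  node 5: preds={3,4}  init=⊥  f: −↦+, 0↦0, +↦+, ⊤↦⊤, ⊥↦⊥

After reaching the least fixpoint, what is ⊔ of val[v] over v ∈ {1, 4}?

⊤

Iteration log — 9 steps:
  step 1. node 0  ⊔preds=0  new=0  old=⊥  +wl: 
  step 2. node 1  ⊔preds=0  new=⊤  old=0  +wl: 0
  step 3. node 2  ⊔preds=⊤  new=⊤  old=⊥  +wl: 1
  step 4. node 3  ⊔preds=⊤  new=0  stable
  step 5. node 4  ⊔preds=0  new=0  old=⊥  +wl: 2
  step 6. node 5  ⊔preds=0  new=0  old=⊥  +wl: 
  step 7. node 0  ⊔preds=⊤  new=⊤  old=0  +wl: 
  step 8. node 1  ⊔preds=⊤  new=⊤  stable
  step 9. node 2  ⊔preds=⊤  new=⊤  stable

Least fixpoint reached:
  node 0: ⊤
  node 1: ⊤
  node 2: ⊤
  node 3: 0
  node 4: 0
  node 5: 0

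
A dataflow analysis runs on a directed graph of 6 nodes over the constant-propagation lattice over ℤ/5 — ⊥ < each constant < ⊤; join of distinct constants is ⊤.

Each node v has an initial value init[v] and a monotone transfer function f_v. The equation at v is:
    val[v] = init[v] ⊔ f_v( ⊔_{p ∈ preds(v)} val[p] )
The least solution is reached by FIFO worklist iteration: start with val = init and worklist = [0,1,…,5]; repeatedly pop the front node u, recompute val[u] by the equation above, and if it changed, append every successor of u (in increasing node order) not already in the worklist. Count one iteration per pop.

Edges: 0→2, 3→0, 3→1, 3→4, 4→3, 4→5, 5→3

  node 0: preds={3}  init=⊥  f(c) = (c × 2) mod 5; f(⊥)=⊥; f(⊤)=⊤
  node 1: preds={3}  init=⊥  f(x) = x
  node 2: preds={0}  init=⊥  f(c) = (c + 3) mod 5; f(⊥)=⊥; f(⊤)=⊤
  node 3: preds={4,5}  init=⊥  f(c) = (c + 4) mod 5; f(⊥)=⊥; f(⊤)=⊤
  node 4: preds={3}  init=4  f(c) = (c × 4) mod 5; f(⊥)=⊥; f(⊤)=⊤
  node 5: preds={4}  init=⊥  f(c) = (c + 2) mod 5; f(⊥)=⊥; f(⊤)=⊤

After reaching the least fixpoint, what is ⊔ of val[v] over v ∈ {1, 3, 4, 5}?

⊤

Iteration log — 14 steps:
  step 1. node 0  ⊔preds=⊥  new=⊥  stable
  step 2. node 1  ⊔preds=⊥  new=⊥  stable
  step 3. node 2  ⊔preds=⊥  new=⊥  stable
  step 4. node 3  ⊔preds=4  new=3  old=⊥  +wl: 0,1
  step 5. node 4  ⊔preds=3  new=⊤  old=4  +wl: 3
  step 6. node 5  ⊔preds=⊤  new=⊤  old=⊥  +wl: 
  step 7. node 0  ⊔preds=3  new=1  old=⊥  +wl: 2
  step 8. node 1  ⊔preds=3  new=3  old=⊥  +wl: 
  step 9. node 3  ⊔preds=⊤  new=⊤  old=3  +wl: 0,1,4
  step 10. node 2  ⊔preds=1  new=4  old=⊥  +wl: 
  step 11. node 0  ⊔preds=⊤  new=⊤  old=1  +wl: 2
  step 12. node 1  ⊔preds=⊤  new=⊤  old=3  +wl: 
  step 13. node 4  ⊔preds=⊤  new=⊤  stable
  step 14. node 2  ⊔preds=⊤  new=⊤  old=4  +wl: 

Least fixpoint reached:
  node 0: ⊤
  node 1: ⊤
  node 2: ⊤
  node 3: ⊤
  node 4: ⊤
  node 5: ⊤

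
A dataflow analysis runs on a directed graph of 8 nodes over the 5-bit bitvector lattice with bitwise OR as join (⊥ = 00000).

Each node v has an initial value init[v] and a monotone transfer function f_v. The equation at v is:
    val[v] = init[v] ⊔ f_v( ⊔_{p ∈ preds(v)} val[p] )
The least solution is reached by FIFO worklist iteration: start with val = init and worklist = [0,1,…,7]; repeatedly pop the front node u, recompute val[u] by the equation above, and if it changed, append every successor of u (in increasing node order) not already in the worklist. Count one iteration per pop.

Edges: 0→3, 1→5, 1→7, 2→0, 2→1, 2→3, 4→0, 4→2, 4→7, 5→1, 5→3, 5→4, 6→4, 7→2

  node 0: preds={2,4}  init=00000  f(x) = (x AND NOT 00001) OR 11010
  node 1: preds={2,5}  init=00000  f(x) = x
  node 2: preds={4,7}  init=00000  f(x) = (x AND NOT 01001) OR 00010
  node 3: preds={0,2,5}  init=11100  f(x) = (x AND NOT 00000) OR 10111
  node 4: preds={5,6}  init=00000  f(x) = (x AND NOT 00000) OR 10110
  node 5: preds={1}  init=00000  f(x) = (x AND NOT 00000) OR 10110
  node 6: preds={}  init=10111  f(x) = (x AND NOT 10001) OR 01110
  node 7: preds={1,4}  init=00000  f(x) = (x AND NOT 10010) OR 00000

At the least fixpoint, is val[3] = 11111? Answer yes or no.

yes

Worklist (18 pops):
  #1 pop 0: in=00000 → 11010 (was 00000); enqueue []
  #2 pop 1: in=00000 → 00000 (no change)
  #3 pop 2: in=00000 → 00010 (was 00000); enqueue [0,1]
  #4 pop 3: in=11010 → 11111 (was 11100); enqueue []
  #5 pop 4: in=10111 → 10111 (was 00000); enqueue [2]
  #6 pop 5: in=00000 → 10110 (was 00000); enqueue [3,4]
  #7 pop 6: in=00000 → 11111 (was 10111); enqueue []
  #8 pop 7: in=10111 → 00101 (was 00000); enqueue []
  #9 pop 0: in=10111 → 11110 (was 11010); enqueue []
  #10 pop 1: in=10110 → 10110 (was 00000); enqueue [5,7]
  #11 pop 2: in=10111 → 10110 (was 00010); enqueue [0,1]
  #12 pop 3: in=11110 → 11111 (no change)
  #13 pop 4: in=11111 → 11111 (was 10111); enqueue [2]
  #14 pop 5: in=10110 → 10110 (no change)
  #15 pop 7: in=11111 → 01101 (was 00101); enqueue []
  #16 pop 0: in=11111 → 11110 (no change)
  #17 pop 1: in=10110 → 10110 (no change)
  #18 pop 2: in=11111 → 10110 (no change)

Fixpoint:
  val[0] = 11110
  val[1] = 10110
  val[2] = 10110
  val[3] = 11111
  val[4] = 11111
  val[5] = 10110
  val[6] = 11111
  val[7] = 01101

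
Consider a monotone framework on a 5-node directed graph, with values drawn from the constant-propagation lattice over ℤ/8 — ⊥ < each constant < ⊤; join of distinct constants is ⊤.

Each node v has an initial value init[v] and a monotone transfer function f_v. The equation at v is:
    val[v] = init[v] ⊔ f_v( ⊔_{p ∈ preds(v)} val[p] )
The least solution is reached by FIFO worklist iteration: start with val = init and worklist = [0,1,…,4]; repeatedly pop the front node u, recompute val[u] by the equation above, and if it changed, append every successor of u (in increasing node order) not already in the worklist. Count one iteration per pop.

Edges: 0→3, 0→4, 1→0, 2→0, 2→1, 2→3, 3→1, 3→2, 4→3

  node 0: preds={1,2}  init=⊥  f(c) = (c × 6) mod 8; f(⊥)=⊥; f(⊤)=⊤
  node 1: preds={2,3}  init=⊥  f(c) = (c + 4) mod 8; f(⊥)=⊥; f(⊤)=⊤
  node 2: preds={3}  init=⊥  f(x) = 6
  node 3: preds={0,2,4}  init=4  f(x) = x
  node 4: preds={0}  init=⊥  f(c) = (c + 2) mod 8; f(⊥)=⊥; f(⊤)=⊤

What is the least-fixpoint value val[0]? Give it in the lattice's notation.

⊤

Worklist (12 pops):
  #1 pop 0: in=⊥ → ⊥ (no change)
  #2 pop 1: in=4 → 0 (was ⊥); enqueue [0]
  #3 pop 2: in=4 → 6 (was ⊥); enqueue [1]
  #4 pop 3: in=6 → ⊤ (was 4); enqueue [2]
  #5 pop 4: in=⊥ → ⊥ (no change)
  #6 pop 0: in=⊤ → ⊤ (was ⊥); enqueue [3,4]
  #7 pop 1: in=⊤ → ⊤ (was 0); enqueue [0]
  #8 pop 2: in=⊤ → 6 (no change)
  #9 pop 3: in=⊤ → ⊤ (no change)
  #10 pop 4: in=⊤ → ⊤ (was ⊥); enqueue [3]
  #11 pop 0: in=⊤ → ⊤ (no change)
  #12 pop 3: in=⊤ → ⊤ (no change)

Fixpoint:
  val[0] = ⊤
  val[1] = ⊤
  val[2] = 6
  val[3] = ⊤
  val[4] = ⊤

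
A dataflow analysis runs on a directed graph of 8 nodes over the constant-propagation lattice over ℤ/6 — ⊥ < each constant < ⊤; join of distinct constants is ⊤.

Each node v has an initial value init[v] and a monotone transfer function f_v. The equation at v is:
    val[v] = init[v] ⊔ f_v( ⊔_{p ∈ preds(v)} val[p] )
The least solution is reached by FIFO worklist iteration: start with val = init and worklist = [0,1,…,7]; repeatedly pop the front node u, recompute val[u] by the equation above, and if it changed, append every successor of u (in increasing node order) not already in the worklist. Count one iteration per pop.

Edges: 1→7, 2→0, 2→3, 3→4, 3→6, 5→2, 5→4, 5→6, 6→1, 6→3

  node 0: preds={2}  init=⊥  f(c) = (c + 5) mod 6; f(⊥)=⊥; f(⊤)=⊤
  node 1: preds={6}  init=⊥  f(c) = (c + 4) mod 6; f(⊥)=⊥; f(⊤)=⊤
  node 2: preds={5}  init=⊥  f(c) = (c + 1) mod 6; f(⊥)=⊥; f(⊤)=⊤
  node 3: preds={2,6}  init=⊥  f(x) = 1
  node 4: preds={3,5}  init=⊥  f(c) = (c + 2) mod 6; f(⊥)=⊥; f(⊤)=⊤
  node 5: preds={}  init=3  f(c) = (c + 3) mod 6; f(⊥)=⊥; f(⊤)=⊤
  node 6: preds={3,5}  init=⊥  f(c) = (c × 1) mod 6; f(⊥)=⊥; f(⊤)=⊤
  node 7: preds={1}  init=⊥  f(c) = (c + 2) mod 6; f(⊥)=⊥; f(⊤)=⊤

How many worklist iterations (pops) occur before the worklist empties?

Iteration log — 12 steps:
  step 1. node 0  ⊔preds=⊥  new=⊥  stable
  step 2. node 1  ⊔preds=⊥  new=⊥  stable
  step 3. node 2  ⊔preds=3  new=4  old=⊥  +wl: 0
  step 4. node 3  ⊔preds=4  new=1  old=⊥  +wl: 
  step 5. node 4  ⊔preds=⊤  new=⊤  old=⊥  +wl: 
  step 6. node 5  ⊔preds=⊥  new=3  stable
  step 7. node 6  ⊔preds=⊤  new=⊤  old=⊥  +wl: 1,3
  step 8. node 7  ⊔preds=⊥  new=⊥  stable
  step 9. node 0  ⊔preds=4  new=3  old=⊥  +wl: 
  step 10. node 1  ⊔preds=⊤  new=⊤  old=⊥  +wl: 7
  step 11. node 3  ⊔preds=⊤  new=1  stable
  step 12. node 7  ⊔preds=⊤  new=⊤  old=⊥  +wl: 

Least fixpoint reached:
  node 0: 3
  node 1: ⊤
  node 2: 4
  node 3: 1
  node 4: ⊤
  node 5: 3
  node 6: ⊤
  node 7: ⊤

12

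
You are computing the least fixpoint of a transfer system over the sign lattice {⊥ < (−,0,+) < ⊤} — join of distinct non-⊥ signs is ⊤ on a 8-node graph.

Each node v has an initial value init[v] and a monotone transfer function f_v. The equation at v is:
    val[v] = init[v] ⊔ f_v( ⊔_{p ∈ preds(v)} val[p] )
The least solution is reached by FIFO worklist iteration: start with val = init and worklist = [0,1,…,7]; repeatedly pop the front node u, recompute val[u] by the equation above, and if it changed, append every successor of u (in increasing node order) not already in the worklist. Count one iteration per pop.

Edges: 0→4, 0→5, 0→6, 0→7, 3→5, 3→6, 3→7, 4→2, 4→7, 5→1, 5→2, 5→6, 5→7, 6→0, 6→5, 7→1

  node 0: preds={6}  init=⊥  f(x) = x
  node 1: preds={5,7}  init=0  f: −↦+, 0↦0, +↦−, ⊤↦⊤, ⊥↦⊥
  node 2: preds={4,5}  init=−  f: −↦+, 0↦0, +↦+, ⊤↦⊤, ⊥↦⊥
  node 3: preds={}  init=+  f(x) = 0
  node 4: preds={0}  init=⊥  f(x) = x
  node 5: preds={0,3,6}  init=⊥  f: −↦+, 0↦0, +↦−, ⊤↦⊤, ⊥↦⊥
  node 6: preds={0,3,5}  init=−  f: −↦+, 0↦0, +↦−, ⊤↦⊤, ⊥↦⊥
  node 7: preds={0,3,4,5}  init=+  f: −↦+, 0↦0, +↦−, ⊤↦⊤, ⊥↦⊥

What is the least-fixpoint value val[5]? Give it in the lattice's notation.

⊤

Worklist (16 pops):
  #1 pop 0: in=− → − (was ⊥); enqueue []
  #2 pop 1: in=+ → ⊤ (was 0); enqueue []
  #3 pop 2: in=⊥ → − (no change)
  #4 pop 3: in=⊥ → ⊤ (was +); enqueue []
  #5 pop 4: in=− → − (was ⊥); enqueue [2]
  #6 pop 5: in=⊤ → ⊤ (was ⊥); enqueue [1]
  #7 pop 6: in=⊤ → ⊤ (was −); enqueue [0,5]
  #8 pop 7: in=⊤ → ⊤ (was +); enqueue []
  #9 pop 2: in=⊤ → ⊤ (was −); enqueue []
  #10 pop 1: in=⊤ → ⊤ (no change)
  #11 pop 0: in=⊤ → ⊤ (was −); enqueue [4,6,7]
  #12 pop 5: in=⊤ → ⊤ (no change)
  #13 pop 4: in=⊤ → ⊤ (was −); enqueue [2]
  #14 pop 6: in=⊤ → ⊤ (no change)
  #15 pop 7: in=⊤ → ⊤ (no change)
  #16 pop 2: in=⊤ → ⊤ (no change)

Fixpoint:
  val[0] = ⊤
  val[1] = ⊤
  val[2] = ⊤
  val[3] = ⊤
  val[4] = ⊤
  val[5] = ⊤
  val[6] = ⊤
  val[7] = ⊤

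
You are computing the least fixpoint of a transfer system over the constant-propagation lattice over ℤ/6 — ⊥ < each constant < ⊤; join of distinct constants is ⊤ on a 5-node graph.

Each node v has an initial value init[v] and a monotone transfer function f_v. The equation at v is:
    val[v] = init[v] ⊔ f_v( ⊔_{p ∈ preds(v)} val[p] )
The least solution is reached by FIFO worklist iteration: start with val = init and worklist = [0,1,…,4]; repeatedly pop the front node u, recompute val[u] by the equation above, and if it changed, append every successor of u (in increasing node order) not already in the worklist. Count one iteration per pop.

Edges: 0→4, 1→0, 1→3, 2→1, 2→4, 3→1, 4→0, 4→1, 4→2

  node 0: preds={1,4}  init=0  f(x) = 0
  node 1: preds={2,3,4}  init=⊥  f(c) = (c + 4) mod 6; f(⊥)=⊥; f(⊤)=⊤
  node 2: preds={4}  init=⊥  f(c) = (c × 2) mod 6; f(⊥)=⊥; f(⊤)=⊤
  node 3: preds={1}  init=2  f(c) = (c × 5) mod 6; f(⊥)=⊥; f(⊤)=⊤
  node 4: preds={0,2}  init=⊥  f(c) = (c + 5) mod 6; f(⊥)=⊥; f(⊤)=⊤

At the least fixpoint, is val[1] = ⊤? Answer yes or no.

yes

Worklist (17 pops):
  #1 pop 0: in=⊥ → 0 (no change)
  #2 pop 1: in=2 → 0 (was ⊥); enqueue [0]
  #3 pop 2: in=⊥ → ⊥ (no change)
  #4 pop 3: in=0 → ⊤ (was 2); enqueue [1]
  #5 pop 4: in=0 → 5 (was ⊥); enqueue [2]
  #6 pop 0: in=⊤ → 0 (no change)
  #7 pop 1: in=⊤ → ⊤ (was 0); enqueue [0,3]
  #8 pop 2: in=5 → 4 (was ⊥); enqueue [1,4]
  #9 pop 0: in=⊤ → 0 (no change)
  #10 pop 3: in=⊤ → ⊤ (no change)
  #11 pop 1: in=⊤ → ⊤ (no change)
  #12 pop 4: in=⊤ → ⊤ (was 5); enqueue [0,1,2]
  #13 pop 0: in=⊤ → 0 (no change)
  #14 pop 1: in=⊤ → ⊤ (no change)
  #15 pop 2: in=⊤ → ⊤ (was 4); enqueue [1,4]
  #16 pop 1: in=⊤ → ⊤ (no change)
  #17 pop 4: in=⊤ → ⊤ (no change)

Fixpoint:
  val[0] = 0
  val[1] = ⊤
  val[2] = ⊤
  val[3] = ⊤
  val[4] = ⊤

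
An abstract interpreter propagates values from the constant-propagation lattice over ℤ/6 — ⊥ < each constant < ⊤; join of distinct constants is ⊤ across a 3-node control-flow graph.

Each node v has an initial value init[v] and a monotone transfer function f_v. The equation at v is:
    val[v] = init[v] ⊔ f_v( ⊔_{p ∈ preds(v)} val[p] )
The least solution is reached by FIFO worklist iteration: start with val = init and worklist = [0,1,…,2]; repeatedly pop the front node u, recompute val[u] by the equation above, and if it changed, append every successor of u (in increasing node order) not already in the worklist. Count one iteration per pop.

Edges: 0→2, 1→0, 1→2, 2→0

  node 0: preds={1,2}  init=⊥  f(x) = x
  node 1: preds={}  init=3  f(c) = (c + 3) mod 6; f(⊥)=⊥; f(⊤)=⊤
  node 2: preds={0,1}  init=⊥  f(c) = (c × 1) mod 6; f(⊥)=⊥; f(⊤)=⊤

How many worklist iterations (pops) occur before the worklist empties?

Worklist (4 pops):
  #1 pop 0: in=3 → 3 (was ⊥); enqueue []
  #2 pop 1: in=⊥ → 3 (no change)
  #3 pop 2: in=3 → 3 (was ⊥); enqueue [0]
  #4 pop 0: in=3 → 3 (no change)

Fixpoint:
  val[0] = 3
  val[1] = 3
  val[2] = 3

4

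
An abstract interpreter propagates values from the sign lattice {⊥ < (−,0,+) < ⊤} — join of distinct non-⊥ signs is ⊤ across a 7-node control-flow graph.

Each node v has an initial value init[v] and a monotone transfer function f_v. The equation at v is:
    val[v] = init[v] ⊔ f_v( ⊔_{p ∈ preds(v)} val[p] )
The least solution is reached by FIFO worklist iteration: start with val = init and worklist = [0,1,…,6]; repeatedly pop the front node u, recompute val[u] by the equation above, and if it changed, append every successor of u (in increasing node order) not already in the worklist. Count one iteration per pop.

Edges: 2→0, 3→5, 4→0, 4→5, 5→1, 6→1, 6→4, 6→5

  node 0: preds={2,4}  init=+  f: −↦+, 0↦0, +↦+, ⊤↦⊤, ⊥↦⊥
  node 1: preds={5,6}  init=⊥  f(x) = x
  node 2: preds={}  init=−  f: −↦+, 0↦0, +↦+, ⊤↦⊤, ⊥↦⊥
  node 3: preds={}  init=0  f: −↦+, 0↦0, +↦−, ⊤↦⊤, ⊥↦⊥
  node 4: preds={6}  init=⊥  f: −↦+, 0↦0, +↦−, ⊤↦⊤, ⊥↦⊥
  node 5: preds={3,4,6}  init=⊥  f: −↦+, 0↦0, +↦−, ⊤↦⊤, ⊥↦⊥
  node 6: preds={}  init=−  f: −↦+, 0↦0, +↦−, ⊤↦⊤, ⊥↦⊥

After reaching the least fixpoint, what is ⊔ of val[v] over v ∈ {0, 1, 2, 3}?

Iteration log — 9 steps:
  step 1. node 0  ⊔preds=−  new=+  stable
  step 2. node 1  ⊔preds=−  new=−  old=⊥  +wl: 
  step 3. node 2  ⊔preds=⊥  new=−  stable
  step 4. node 3  ⊔preds=⊥  new=0  stable
  step 5. node 4  ⊔preds=−  new=+  old=⊥  +wl: 0
  step 6. node 5  ⊔preds=⊤  new=⊤  old=⊥  +wl: 1
  step 7. node 6  ⊔preds=⊥  new=−  stable
  step 8. node 0  ⊔preds=⊤  new=⊤  old=+  +wl: 
  step 9. node 1  ⊔preds=⊤  new=⊤  old=−  +wl: 

Least fixpoint reached:
  node 0: ⊤
  node 1: ⊤
  node 2: −
  node 3: 0
  node 4: +
  node 5: ⊤
  node 6: −

⊤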